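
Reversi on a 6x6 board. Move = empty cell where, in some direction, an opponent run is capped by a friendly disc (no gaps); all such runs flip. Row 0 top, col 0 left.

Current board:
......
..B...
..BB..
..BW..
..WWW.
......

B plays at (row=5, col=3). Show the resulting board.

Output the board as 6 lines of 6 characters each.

Place B at (5,3); scan 8 dirs for brackets.
Dir NW: opp run (4,2), next='.' -> no flip
Dir N: opp run (4,3) (3,3) capped by B -> flip
Dir NE: opp run (4,4), next='.' -> no flip
Dir W: first cell '.' (not opp) -> no flip
Dir E: first cell '.' (not opp) -> no flip
Dir SW: edge -> no flip
Dir S: edge -> no flip
Dir SE: edge -> no flip
All flips: (3,3) (4,3)

Answer: ......
..B...
..BB..
..BB..
..WBW.
...B..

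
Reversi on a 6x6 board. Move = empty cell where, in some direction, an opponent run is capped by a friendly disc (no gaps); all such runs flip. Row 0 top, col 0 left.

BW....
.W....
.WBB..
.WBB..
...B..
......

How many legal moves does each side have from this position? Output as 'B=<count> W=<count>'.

Answer: B=5 W=5

Derivation:
-- B to move --
(0,2): flips 1 -> legal
(1,0): flips 1 -> legal
(1,2): no bracket -> illegal
(2,0): flips 1 -> legal
(3,0): flips 1 -> legal
(4,0): flips 1 -> legal
(4,1): no bracket -> illegal
(4,2): no bracket -> illegal
B mobility = 5
-- W to move --
(1,0): no bracket -> illegal
(1,2): no bracket -> illegal
(1,3): flips 1 -> legal
(1,4): no bracket -> illegal
(2,4): flips 2 -> legal
(3,4): flips 2 -> legal
(4,1): no bracket -> illegal
(4,2): no bracket -> illegal
(4,4): flips 2 -> legal
(5,2): no bracket -> illegal
(5,3): no bracket -> illegal
(5,4): flips 2 -> legal
W mobility = 5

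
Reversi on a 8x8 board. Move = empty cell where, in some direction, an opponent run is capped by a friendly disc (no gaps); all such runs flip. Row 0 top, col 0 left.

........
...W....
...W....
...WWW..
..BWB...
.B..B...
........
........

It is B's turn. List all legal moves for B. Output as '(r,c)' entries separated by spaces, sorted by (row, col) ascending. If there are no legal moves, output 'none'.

(0,2): no bracket -> illegal
(0,3): no bracket -> illegal
(0,4): no bracket -> illegal
(1,2): no bracket -> illegal
(1,4): no bracket -> illegal
(2,2): flips 1 -> legal
(2,4): flips 2 -> legal
(2,5): no bracket -> illegal
(2,6): flips 1 -> legal
(3,2): flips 1 -> legal
(3,6): no bracket -> illegal
(4,5): no bracket -> illegal
(4,6): no bracket -> illegal
(5,2): no bracket -> illegal
(5,3): no bracket -> illegal

Answer: (2,2) (2,4) (2,6) (3,2)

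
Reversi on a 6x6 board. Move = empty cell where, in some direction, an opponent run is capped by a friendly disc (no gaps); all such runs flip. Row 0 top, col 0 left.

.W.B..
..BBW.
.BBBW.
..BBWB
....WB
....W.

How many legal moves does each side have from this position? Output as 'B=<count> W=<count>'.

Answer: B=6 W=6

Derivation:
-- B to move --
(0,0): no bracket -> illegal
(0,2): no bracket -> illegal
(0,4): no bracket -> illegal
(0,5): flips 1 -> legal
(1,0): no bracket -> illegal
(1,1): no bracket -> illegal
(1,5): flips 2 -> legal
(2,5): flips 2 -> legal
(4,3): flips 1 -> legal
(5,3): flips 1 -> legal
(5,5): flips 1 -> legal
B mobility = 6
-- W to move --
(0,2): flips 1 -> legal
(0,4): no bracket -> illegal
(1,0): no bracket -> illegal
(1,1): flips 4 -> legal
(2,0): flips 3 -> legal
(2,5): no bracket -> illegal
(3,0): no bracket -> illegal
(3,1): flips 2 -> legal
(4,1): flips 2 -> legal
(4,2): flips 1 -> legal
(4,3): no bracket -> illegal
(5,5): no bracket -> illegal
W mobility = 6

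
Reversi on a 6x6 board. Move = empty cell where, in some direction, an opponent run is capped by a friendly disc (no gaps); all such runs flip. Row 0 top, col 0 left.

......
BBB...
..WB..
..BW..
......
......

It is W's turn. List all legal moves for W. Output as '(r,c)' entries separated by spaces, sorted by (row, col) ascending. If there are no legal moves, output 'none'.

(0,0): flips 1 -> legal
(0,1): no bracket -> illegal
(0,2): flips 1 -> legal
(0,3): no bracket -> illegal
(1,3): flips 1 -> legal
(1,4): no bracket -> illegal
(2,0): no bracket -> illegal
(2,1): no bracket -> illegal
(2,4): flips 1 -> legal
(3,1): flips 1 -> legal
(3,4): no bracket -> illegal
(4,1): no bracket -> illegal
(4,2): flips 1 -> legal
(4,3): no bracket -> illegal

Answer: (0,0) (0,2) (1,3) (2,4) (3,1) (4,2)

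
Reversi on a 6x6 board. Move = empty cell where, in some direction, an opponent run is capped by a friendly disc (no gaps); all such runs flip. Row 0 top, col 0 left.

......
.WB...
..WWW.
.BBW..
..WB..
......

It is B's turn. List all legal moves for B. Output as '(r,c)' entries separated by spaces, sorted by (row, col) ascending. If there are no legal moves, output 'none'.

Answer: (1,0) (1,3) (1,4) (3,4) (4,1) (5,2) (5,3)

Derivation:
(0,0): no bracket -> illegal
(0,1): no bracket -> illegal
(0,2): no bracket -> illegal
(1,0): flips 1 -> legal
(1,3): flips 3 -> legal
(1,4): flips 1 -> legal
(1,5): no bracket -> illegal
(2,0): no bracket -> illegal
(2,1): no bracket -> illegal
(2,5): no bracket -> illegal
(3,4): flips 2 -> legal
(3,5): no bracket -> illegal
(4,1): flips 1 -> legal
(4,4): no bracket -> illegal
(5,1): no bracket -> illegal
(5,2): flips 1 -> legal
(5,3): flips 1 -> legal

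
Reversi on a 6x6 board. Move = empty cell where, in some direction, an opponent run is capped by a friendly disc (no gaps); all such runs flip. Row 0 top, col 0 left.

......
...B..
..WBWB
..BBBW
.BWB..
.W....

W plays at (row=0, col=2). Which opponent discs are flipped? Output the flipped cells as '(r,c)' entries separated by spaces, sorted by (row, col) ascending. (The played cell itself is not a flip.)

Answer: (1,3)

Derivation:
Dir NW: edge -> no flip
Dir N: edge -> no flip
Dir NE: edge -> no flip
Dir W: first cell '.' (not opp) -> no flip
Dir E: first cell '.' (not opp) -> no flip
Dir SW: first cell '.' (not opp) -> no flip
Dir S: first cell '.' (not opp) -> no flip
Dir SE: opp run (1,3) capped by W -> flip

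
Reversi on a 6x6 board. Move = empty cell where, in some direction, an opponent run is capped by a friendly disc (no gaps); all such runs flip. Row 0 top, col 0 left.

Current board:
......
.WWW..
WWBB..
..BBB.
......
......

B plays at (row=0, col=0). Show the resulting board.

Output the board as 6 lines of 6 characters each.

Place B at (0,0); scan 8 dirs for brackets.
Dir NW: edge -> no flip
Dir N: edge -> no flip
Dir NE: edge -> no flip
Dir W: edge -> no flip
Dir E: first cell '.' (not opp) -> no flip
Dir SW: edge -> no flip
Dir S: first cell '.' (not opp) -> no flip
Dir SE: opp run (1,1) capped by B -> flip
All flips: (1,1)

Answer: B.....
.BWW..
WWBB..
..BBB.
......
......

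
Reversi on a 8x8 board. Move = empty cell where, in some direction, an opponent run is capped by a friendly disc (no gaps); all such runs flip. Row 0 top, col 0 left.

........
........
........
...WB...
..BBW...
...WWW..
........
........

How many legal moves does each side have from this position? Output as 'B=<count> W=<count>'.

Answer: B=7 W=6

Derivation:
-- B to move --
(2,2): no bracket -> illegal
(2,3): flips 1 -> legal
(2,4): flips 1 -> legal
(3,2): flips 1 -> legal
(3,5): no bracket -> illegal
(4,5): flips 1 -> legal
(4,6): no bracket -> illegal
(5,2): no bracket -> illegal
(5,6): no bracket -> illegal
(6,2): no bracket -> illegal
(6,3): flips 1 -> legal
(6,4): flips 3 -> legal
(6,5): flips 1 -> legal
(6,6): no bracket -> illegal
B mobility = 7
-- W to move --
(2,3): no bracket -> illegal
(2,4): flips 1 -> legal
(2,5): no bracket -> illegal
(3,1): flips 1 -> legal
(3,2): flips 1 -> legal
(3,5): flips 1 -> legal
(4,1): flips 2 -> legal
(4,5): no bracket -> illegal
(5,1): flips 1 -> legal
(5,2): no bracket -> illegal
W mobility = 6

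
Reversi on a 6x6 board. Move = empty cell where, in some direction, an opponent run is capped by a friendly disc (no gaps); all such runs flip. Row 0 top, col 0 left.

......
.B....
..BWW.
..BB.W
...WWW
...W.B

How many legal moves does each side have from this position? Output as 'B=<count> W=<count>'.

-- B to move --
(1,2): no bracket -> illegal
(1,3): flips 1 -> legal
(1,4): flips 1 -> legal
(1,5): flips 1 -> legal
(2,5): flips 4 -> legal
(3,4): no bracket -> illegal
(4,2): no bracket -> illegal
(5,2): no bracket -> illegal
(5,4): flips 1 -> legal
B mobility = 5
-- W to move --
(0,0): flips 3 -> legal
(0,1): no bracket -> illegal
(0,2): no bracket -> illegal
(1,0): no bracket -> illegal
(1,2): no bracket -> illegal
(1,3): no bracket -> illegal
(2,0): no bracket -> illegal
(2,1): flips 2 -> legal
(3,1): no bracket -> illegal
(3,4): no bracket -> illegal
(4,1): flips 1 -> legal
(4,2): flips 1 -> legal
(5,4): no bracket -> illegal
W mobility = 4

Answer: B=5 W=4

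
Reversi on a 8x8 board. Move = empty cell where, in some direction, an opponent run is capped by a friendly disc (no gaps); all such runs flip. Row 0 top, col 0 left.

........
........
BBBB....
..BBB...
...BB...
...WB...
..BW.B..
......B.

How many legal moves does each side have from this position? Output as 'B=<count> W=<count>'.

Answer: B=4 W=6

Derivation:
-- B to move --
(4,2): no bracket -> illegal
(5,2): flips 1 -> legal
(6,4): flips 1 -> legal
(7,2): flips 1 -> legal
(7,3): flips 2 -> legal
(7,4): no bracket -> illegal
B mobility = 4
-- W to move --
(1,0): no bracket -> illegal
(1,1): no bracket -> illegal
(1,2): no bracket -> illegal
(1,3): flips 3 -> legal
(1,4): no bracket -> illegal
(2,4): no bracket -> illegal
(2,5): no bracket -> illegal
(3,0): no bracket -> illegal
(3,1): no bracket -> illegal
(3,5): flips 1 -> legal
(4,1): no bracket -> illegal
(4,2): no bracket -> illegal
(4,5): flips 1 -> legal
(5,1): no bracket -> illegal
(5,2): no bracket -> illegal
(5,5): flips 1 -> legal
(5,6): no bracket -> illegal
(6,1): flips 1 -> legal
(6,4): no bracket -> illegal
(6,6): no bracket -> illegal
(6,7): no bracket -> illegal
(7,1): flips 1 -> legal
(7,2): no bracket -> illegal
(7,3): no bracket -> illegal
(7,4): no bracket -> illegal
(7,5): no bracket -> illegal
(7,7): no bracket -> illegal
W mobility = 6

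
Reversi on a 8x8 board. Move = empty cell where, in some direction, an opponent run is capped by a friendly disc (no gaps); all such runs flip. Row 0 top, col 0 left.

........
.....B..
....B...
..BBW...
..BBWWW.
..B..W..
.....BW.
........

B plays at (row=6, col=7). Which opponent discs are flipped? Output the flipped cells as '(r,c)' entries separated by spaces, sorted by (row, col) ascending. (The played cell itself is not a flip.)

Answer: (6,6)

Derivation:
Dir NW: first cell '.' (not opp) -> no flip
Dir N: first cell '.' (not opp) -> no flip
Dir NE: edge -> no flip
Dir W: opp run (6,6) capped by B -> flip
Dir E: edge -> no flip
Dir SW: first cell '.' (not opp) -> no flip
Dir S: first cell '.' (not opp) -> no flip
Dir SE: edge -> no flip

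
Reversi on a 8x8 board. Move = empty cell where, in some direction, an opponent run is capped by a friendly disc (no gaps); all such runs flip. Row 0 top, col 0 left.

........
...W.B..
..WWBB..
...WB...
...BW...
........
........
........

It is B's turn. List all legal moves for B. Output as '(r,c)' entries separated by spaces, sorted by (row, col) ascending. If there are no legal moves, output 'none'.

(0,2): flips 1 -> legal
(0,3): flips 3 -> legal
(0,4): no bracket -> illegal
(1,1): no bracket -> illegal
(1,2): flips 1 -> legal
(1,4): no bracket -> illegal
(2,1): flips 2 -> legal
(3,1): no bracket -> illegal
(3,2): flips 1 -> legal
(3,5): no bracket -> illegal
(4,2): flips 1 -> legal
(4,5): flips 1 -> legal
(5,3): no bracket -> illegal
(5,4): flips 1 -> legal
(5,5): no bracket -> illegal

Answer: (0,2) (0,3) (1,2) (2,1) (3,2) (4,2) (4,5) (5,4)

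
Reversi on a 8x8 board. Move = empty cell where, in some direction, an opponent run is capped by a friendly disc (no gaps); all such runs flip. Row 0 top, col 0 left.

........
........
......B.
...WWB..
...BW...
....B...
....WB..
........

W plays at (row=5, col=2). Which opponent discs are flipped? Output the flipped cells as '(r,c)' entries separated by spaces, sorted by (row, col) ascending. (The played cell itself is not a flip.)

Dir NW: first cell '.' (not opp) -> no flip
Dir N: first cell '.' (not opp) -> no flip
Dir NE: opp run (4,3) capped by W -> flip
Dir W: first cell '.' (not opp) -> no flip
Dir E: first cell '.' (not opp) -> no flip
Dir SW: first cell '.' (not opp) -> no flip
Dir S: first cell '.' (not opp) -> no flip
Dir SE: first cell '.' (not opp) -> no flip

Answer: (4,3)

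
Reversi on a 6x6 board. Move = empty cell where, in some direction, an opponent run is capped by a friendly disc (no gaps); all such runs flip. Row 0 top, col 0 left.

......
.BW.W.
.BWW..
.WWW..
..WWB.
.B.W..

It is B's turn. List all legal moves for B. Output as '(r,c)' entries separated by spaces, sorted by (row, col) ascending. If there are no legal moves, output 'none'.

(0,1): no bracket -> illegal
(0,2): no bracket -> illegal
(0,3): flips 1 -> legal
(0,4): no bracket -> illegal
(0,5): no bracket -> illegal
(1,3): flips 1 -> legal
(1,5): no bracket -> illegal
(2,0): no bracket -> illegal
(2,4): flips 4 -> legal
(2,5): no bracket -> illegal
(3,0): no bracket -> illegal
(3,4): no bracket -> illegal
(4,0): no bracket -> illegal
(4,1): flips 3 -> legal
(5,2): no bracket -> illegal
(5,4): flips 2 -> legal

Answer: (0,3) (1,3) (2,4) (4,1) (5,4)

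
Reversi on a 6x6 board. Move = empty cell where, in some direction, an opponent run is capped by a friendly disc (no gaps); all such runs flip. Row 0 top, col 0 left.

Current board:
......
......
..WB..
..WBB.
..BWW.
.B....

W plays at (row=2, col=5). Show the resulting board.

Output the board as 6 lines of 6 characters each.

Place W at (2,5); scan 8 dirs for brackets.
Dir NW: first cell '.' (not opp) -> no flip
Dir N: first cell '.' (not opp) -> no flip
Dir NE: edge -> no flip
Dir W: first cell '.' (not opp) -> no flip
Dir E: edge -> no flip
Dir SW: opp run (3,4) capped by W -> flip
Dir S: first cell '.' (not opp) -> no flip
Dir SE: edge -> no flip
All flips: (3,4)

Answer: ......
......
..WB.W
..WBW.
..BWW.
.B....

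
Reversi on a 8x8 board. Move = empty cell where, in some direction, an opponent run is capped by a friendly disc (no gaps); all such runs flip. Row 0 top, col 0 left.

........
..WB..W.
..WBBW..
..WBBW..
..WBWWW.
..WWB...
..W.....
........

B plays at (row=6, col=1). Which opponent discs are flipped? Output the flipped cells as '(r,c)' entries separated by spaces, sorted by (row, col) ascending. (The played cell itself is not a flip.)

Answer: (5,2)

Derivation:
Dir NW: first cell '.' (not opp) -> no flip
Dir N: first cell '.' (not opp) -> no flip
Dir NE: opp run (5,2) capped by B -> flip
Dir W: first cell '.' (not opp) -> no flip
Dir E: opp run (6,2), next='.' -> no flip
Dir SW: first cell '.' (not opp) -> no flip
Dir S: first cell '.' (not opp) -> no flip
Dir SE: first cell '.' (not opp) -> no flip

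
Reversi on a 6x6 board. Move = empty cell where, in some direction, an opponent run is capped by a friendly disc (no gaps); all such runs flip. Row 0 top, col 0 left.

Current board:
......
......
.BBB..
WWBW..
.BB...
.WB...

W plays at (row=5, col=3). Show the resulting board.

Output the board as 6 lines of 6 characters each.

Place W at (5,3); scan 8 dirs for brackets.
Dir NW: opp run (4,2) capped by W -> flip
Dir N: first cell '.' (not opp) -> no flip
Dir NE: first cell '.' (not opp) -> no flip
Dir W: opp run (5,2) capped by W -> flip
Dir E: first cell '.' (not opp) -> no flip
Dir SW: edge -> no flip
Dir S: edge -> no flip
Dir SE: edge -> no flip
All flips: (4,2) (5,2)

Answer: ......
......
.BBB..
WWBW..
.BW...
.WWW..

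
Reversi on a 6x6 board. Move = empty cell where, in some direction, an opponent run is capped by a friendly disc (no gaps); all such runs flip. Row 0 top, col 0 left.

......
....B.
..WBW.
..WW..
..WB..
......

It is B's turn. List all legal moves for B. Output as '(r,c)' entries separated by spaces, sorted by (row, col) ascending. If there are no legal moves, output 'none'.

Answer: (2,1) (2,5) (3,4) (4,1)

Derivation:
(1,1): no bracket -> illegal
(1,2): no bracket -> illegal
(1,3): no bracket -> illegal
(1,5): no bracket -> illegal
(2,1): flips 2 -> legal
(2,5): flips 1 -> legal
(3,1): no bracket -> illegal
(3,4): flips 1 -> legal
(3,5): no bracket -> illegal
(4,1): flips 2 -> legal
(4,4): no bracket -> illegal
(5,1): no bracket -> illegal
(5,2): no bracket -> illegal
(5,3): no bracket -> illegal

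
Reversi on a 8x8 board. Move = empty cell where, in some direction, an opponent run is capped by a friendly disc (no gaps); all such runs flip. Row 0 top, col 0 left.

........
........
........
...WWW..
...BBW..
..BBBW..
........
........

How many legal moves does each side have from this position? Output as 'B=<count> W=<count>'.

Answer: B=9 W=6

Derivation:
-- B to move --
(2,2): flips 1 -> legal
(2,3): flips 1 -> legal
(2,4): flips 1 -> legal
(2,5): flips 1 -> legal
(2,6): flips 1 -> legal
(3,2): no bracket -> illegal
(3,6): flips 1 -> legal
(4,2): no bracket -> illegal
(4,6): flips 1 -> legal
(5,6): flips 1 -> legal
(6,4): no bracket -> illegal
(6,5): no bracket -> illegal
(6,6): flips 1 -> legal
B mobility = 9
-- W to move --
(3,2): no bracket -> illegal
(4,1): no bracket -> illegal
(4,2): flips 2 -> legal
(5,1): flips 3 -> legal
(6,1): flips 2 -> legal
(6,2): flips 2 -> legal
(6,3): flips 3 -> legal
(6,4): flips 2 -> legal
(6,5): no bracket -> illegal
W mobility = 6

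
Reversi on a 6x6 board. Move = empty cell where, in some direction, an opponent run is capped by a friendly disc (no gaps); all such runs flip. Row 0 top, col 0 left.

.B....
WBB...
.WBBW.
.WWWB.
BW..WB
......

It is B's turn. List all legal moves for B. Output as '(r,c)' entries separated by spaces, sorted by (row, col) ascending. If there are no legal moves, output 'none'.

Answer: (1,4) (2,0) (2,5) (3,0) (4,2) (4,3) (5,0) (5,1) (5,4) (5,5)

Derivation:
(0,0): no bracket -> illegal
(1,3): no bracket -> illegal
(1,4): flips 1 -> legal
(1,5): no bracket -> illegal
(2,0): flips 1 -> legal
(2,5): flips 1 -> legal
(3,0): flips 4 -> legal
(3,5): no bracket -> illegal
(4,2): flips 2 -> legal
(4,3): flips 2 -> legal
(5,0): flips 2 -> legal
(5,1): flips 3 -> legal
(5,2): no bracket -> illegal
(5,3): no bracket -> illegal
(5,4): flips 1 -> legal
(5,5): flips 2 -> legal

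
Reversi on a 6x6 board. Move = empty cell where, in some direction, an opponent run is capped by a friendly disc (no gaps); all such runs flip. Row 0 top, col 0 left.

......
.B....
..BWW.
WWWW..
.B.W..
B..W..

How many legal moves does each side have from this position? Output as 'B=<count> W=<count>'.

-- B to move --
(1,2): no bracket -> illegal
(1,3): no bracket -> illegal
(1,4): flips 2 -> legal
(1,5): no bracket -> illegal
(2,0): no bracket -> illegal
(2,1): flips 1 -> legal
(2,5): flips 2 -> legal
(3,4): no bracket -> illegal
(3,5): no bracket -> illegal
(4,0): flips 1 -> legal
(4,2): flips 1 -> legal
(4,4): flips 1 -> legal
(5,2): no bracket -> illegal
(5,4): no bracket -> illegal
B mobility = 6
-- W to move --
(0,0): flips 2 -> legal
(0,1): no bracket -> illegal
(0,2): no bracket -> illegal
(1,0): no bracket -> illegal
(1,2): flips 1 -> legal
(1,3): flips 1 -> legal
(2,0): no bracket -> illegal
(2,1): flips 1 -> legal
(4,0): no bracket -> illegal
(4,2): no bracket -> illegal
(5,1): flips 1 -> legal
(5,2): flips 1 -> legal
W mobility = 6

Answer: B=6 W=6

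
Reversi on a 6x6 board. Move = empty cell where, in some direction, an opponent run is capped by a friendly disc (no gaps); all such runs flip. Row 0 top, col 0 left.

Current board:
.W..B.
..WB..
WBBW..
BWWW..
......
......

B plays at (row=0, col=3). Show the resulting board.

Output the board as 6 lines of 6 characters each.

Answer: .W.BB.
..BB..
WBBW..
BWWW..
......
......

Derivation:
Place B at (0,3); scan 8 dirs for brackets.
Dir NW: edge -> no flip
Dir N: edge -> no flip
Dir NE: edge -> no flip
Dir W: first cell '.' (not opp) -> no flip
Dir E: first cell 'B' (not opp) -> no flip
Dir SW: opp run (1,2) capped by B -> flip
Dir S: first cell 'B' (not opp) -> no flip
Dir SE: first cell '.' (not opp) -> no flip
All flips: (1,2)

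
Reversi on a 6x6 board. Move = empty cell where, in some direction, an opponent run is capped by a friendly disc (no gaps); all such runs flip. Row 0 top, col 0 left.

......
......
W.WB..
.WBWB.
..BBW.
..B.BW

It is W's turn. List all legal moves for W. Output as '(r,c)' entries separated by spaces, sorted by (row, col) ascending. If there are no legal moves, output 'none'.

(1,2): no bracket -> illegal
(1,3): flips 1 -> legal
(1,4): no bracket -> illegal
(2,1): no bracket -> illegal
(2,4): flips 2 -> legal
(2,5): no bracket -> illegal
(3,5): flips 1 -> legal
(4,1): flips 2 -> legal
(4,5): no bracket -> illegal
(5,1): flips 1 -> legal
(5,3): flips 3 -> legal

Answer: (1,3) (2,4) (3,5) (4,1) (5,1) (5,3)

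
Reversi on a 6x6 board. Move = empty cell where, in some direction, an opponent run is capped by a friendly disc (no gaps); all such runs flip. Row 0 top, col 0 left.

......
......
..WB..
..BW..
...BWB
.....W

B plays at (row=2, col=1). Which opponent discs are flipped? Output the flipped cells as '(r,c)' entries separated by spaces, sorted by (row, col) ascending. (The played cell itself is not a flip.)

Dir NW: first cell '.' (not opp) -> no flip
Dir N: first cell '.' (not opp) -> no flip
Dir NE: first cell '.' (not opp) -> no flip
Dir W: first cell '.' (not opp) -> no flip
Dir E: opp run (2,2) capped by B -> flip
Dir SW: first cell '.' (not opp) -> no flip
Dir S: first cell '.' (not opp) -> no flip
Dir SE: first cell 'B' (not opp) -> no flip

Answer: (2,2)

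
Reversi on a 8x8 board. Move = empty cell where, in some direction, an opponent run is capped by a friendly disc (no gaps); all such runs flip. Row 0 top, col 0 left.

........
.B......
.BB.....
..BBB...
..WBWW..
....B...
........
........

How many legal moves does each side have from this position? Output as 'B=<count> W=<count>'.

-- B to move --
(3,1): no bracket -> illegal
(3,5): no bracket -> illegal
(3,6): flips 1 -> legal
(4,1): flips 1 -> legal
(4,6): flips 2 -> legal
(5,1): flips 1 -> legal
(5,2): flips 1 -> legal
(5,3): no bracket -> illegal
(5,5): flips 1 -> legal
(5,6): flips 1 -> legal
B mobility = 7
-- W to move --
(0,0): flips 3 -> legal
(0,1): no bracket -> illegal
(0,2): no bracket -> illegal
(1,0): no bracket -> illegal
(1,2): flips 2 -> legal
(1,3): no bracket -> illegal
(2,0): no bracket -> illegal
(2,3): flips 1 -> legal
(2,4): flips 2 -> legal
(2,5): no bracket -> illegal
(3,0): no bracket -> illegal
(3,1): no bracket -> illegal
(3,5): no bracket -> illegal
(4,1): no bracket -> illegal
(5,2): no bracket -> illegal
(5,3): no bracket -> illegal
(5,5): no bracket -> illegal
(6,3): flips 1 -> legal
(6,4): flips 1 -> legal
(6,5): no bracket -> illegal
W mobility = 6

Answer: B=7 W=6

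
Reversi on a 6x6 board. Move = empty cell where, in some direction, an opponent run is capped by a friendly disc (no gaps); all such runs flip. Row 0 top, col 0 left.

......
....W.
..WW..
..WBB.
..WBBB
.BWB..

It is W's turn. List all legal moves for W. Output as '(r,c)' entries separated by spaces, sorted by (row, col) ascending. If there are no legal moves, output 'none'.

Answer: (2,4) (2,5) (3,5) (5,0) (5,4) (5,5)

Derivation:
(2,4): flips 1 -> legal
(2,5): flips 2 -> legal
(3,5): flips 2 -> legal
(4,0): no bracket -> illegal
(4,1): no bracket -> illegal
(5,0): flips 1 -> legal
(5,4): flips 2 -> legal
(5,5): flips 2 -> legal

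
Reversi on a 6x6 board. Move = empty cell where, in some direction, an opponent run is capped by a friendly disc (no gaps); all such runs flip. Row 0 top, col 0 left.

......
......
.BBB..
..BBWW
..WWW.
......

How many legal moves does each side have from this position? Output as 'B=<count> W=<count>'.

Answer: B=6 W=6

Derivation:
-- B to move --
(2,4): no bracket -> illegal
(2,5): no bracket -> illegal
(3,1): no bracket -> illegal
(4,1): no bracket -> illegal
(4,5): flips 1 -> legal
(5,1): flips 1 -> legal
(5,2): flips 1 -> legal
(5,3): flips 1 -> legal
(5,4): flips 1 -> legal
(5,5): flips 1 -> legal
B mobility = 6
-- W to move --
(1,0): flips 2 -> legal
(1,1): flips 2 -> legal
(1,2): flips 3 -> legal
(1,3): flips 2 -> legal
(1,4): no bracket -> illegal
(2,0): no bracket -> illegal
(2,4): flips 1 -> legal
(3,0): no bracket -> illegal
(3,1): flips 2 -> legal
(4,1): no bracket -> illegal
W mobility = 6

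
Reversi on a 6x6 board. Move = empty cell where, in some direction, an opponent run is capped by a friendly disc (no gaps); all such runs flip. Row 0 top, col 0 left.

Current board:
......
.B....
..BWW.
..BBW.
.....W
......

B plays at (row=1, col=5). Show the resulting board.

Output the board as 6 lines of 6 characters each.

Place B at (1,5); scan 8 dirs for brackets.
Dir NW: first cell '.' (not opp) -> no flip
Dir N: first cell '.' (not opp) -> no flip
Dir NE: edge -> no flip
Dir W: first cell '.' (not opp) -> no flip
Dir E: edge -> no flip
Dir SW: opp run (2,4) capped by B -> flip
Dir S: first cell '.' (not opp) -> no flip
Dir SE: edge -> no flip
All flips: (2,4)

Answer: ......
.B...B
..BWB.
..BBW.
.....W
......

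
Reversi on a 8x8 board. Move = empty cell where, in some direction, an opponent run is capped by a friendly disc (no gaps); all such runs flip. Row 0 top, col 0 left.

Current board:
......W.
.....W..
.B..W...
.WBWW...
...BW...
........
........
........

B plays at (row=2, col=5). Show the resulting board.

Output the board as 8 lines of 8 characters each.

Place B at (2,5); scan 8 dirs for brackets.
Dir NW: first cell '.' (not opp) -> no flip
Dir N: opp run (1,5), next='.' -> no flip
Dir NE: first cell '.' (not opp) -> no flip
Dir W: opp run (2,4), next='.' -> no flip
Dir E: first cell '.' (not opp) -> no flip
Dir SW: opp run (3,4) capped by B -> flip
Dir S: first cell '.' (not opp) -> no flip
Dir SE: first cell '.' (not opp) -> no flip
All flips: (3,4)

Answer: ......W.
.....W..
.B..WB..
.WBWB...
...BW...
........
........
........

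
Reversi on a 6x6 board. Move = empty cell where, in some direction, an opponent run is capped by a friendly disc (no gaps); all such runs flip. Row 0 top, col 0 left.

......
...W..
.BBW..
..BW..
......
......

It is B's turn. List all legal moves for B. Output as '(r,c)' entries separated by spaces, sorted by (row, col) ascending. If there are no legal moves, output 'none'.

(0,2): no bracket -> illegal
(0,3): no bracket -> illegal
(0,4): flips 1 -> legal
(1,2): no bracket -> illegal
(1,4): flips 1 -> legal
(2,4): flips 1 -> legal
(3,4): flips 1 -> legal
(4,2): no bracket -> illegal
(4,3): no bracket -> illegal
(4,4): flips 1 -> legal

Answer: (0,4) (1,4) (2,4) (3,4) (4,4)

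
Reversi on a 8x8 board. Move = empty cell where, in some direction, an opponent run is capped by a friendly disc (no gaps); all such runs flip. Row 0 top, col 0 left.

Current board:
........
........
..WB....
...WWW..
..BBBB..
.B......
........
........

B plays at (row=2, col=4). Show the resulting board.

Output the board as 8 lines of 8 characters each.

Place B at (2,4); scan 8 dirs for brackets.
Dir NW: first cell '.' (not opp) -> no flip
Dir N: first cell '.' (not opp) -> no flip
Dir NE: first cell '.' (not opp) -> no flip
Dir W: first cell 'B' (not opp) -> no flip
Dir E: first cell '.' (not opp) -> no flip
Dir SW: opp run (3,3) capped by B -> flip
Dir S: opp run (3,4) capped by B -> flip
Dir SE: opp run (3,5), next='.' -> no flip
All flips: (3,3) (3,4)

Answer: ........
........
..WBB...
...BBW..
..BBBB..
.B......
........
........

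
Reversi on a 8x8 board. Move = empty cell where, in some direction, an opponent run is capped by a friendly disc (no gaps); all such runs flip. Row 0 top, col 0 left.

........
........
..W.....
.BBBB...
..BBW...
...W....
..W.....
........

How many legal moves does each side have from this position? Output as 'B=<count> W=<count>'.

Answer: B=8 W=6

Derivation:
-- B to move --
(1,1): flips 1 -> legal
(1,2): flips 1 -> legal
(1,3): flips 1 -> legal
(2,1): no bracket -> illegal
(2,3): no bracket -> illegal
(3,5): no bracket -> illegal
(4,5): flips 1 -> legal
(5,1): no bracket -> illegal
(5,2): no bracket -> illegal
(5,4): flips 1 -> legal
(5,5): flips 1 -> legal
(6,1): no bracket -> illegal
(6,3): flips 1 -> legal
(6,4): flips 1 -> legal
(7,1): no bracket -> illegal
(7,2): no bracket -> illegal
(7,3): no bracket -> illegal
B mobility = 8
-- W to move --
(2,0): flips 2 -> legal
(2,1): no bracket -> illegal
(2,3): flips 2 -> legal
(2,4): flips 1 -> legal
(2,5): no bracket -> illegal
(3,0): no bracket -> illegal
(3,5): no bracket -> illegal
(4,0): flips 1 -> legal
(4,1): flips 2 -> legal
(4,5): no bracket -> illegal
(5,1): no bracket -> illegal
(5,2): flips 2 -> legal
(5,4): no bracket -> illegal
W mobility = 6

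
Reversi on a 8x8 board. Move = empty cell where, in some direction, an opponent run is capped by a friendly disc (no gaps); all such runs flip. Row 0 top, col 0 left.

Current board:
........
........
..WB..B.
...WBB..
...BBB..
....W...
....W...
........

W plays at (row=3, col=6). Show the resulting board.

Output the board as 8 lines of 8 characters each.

Place W at (3,6); scan 8 dirs for brackets.
Dir NW: first cell '.' (not opp) -> no flip
Dir N: opp run (2,6), next='.' -> no flip
Dir NE: first cell '.' (not opp) -> no flip
Dir W: opp run (3,5) (3,4) capped by W -> flip
Dir E: first cell '.' (not opp) -> no flip
Dir SW: opp run (4,5) capped by W -> flip
Dir S: first cell '.' (not opp) -> no flip
Dir SE: first cell '.' (not opp) -> no flip
All flips: (3,4) (3,5) (4,5)

Answer: ........
........
..WB..B.
...WWWW.
...BBW..
....W...
....W...
........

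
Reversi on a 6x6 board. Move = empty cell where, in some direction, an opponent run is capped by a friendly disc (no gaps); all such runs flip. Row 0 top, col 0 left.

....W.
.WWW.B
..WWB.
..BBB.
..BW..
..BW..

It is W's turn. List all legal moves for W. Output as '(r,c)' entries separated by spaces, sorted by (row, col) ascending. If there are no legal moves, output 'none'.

Answer: (2,1) (2,5) (3,1) (3,5) (4,1) (4,4) (4,5) (5,1)

Derivation:
(0,5): no bracket -> illegal
(1,4): no bracket -> illegal
(2,1): flips 1 -> legal
(2,5): flips 2 -> legal
(3,1): flips 1 -> legal
(3,5): flips 1 -> legal
(4,1): flips 2 -> legal
(4,4): flips 1 -> legal
(4,5): flips 1 -> legal
(5,1): flips 1 -> legal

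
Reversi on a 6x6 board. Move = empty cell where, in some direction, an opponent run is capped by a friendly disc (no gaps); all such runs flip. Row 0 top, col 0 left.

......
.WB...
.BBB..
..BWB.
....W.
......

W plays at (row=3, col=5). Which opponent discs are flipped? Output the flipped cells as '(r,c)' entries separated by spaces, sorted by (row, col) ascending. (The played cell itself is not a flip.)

Dir NW: first cell '.' (not opp) -> no flip
Dir N: first cell '.' (not opp) -> no flip
Dir NE: edge -> no flip
Dir W: opp run (3,4) capped by W -> flip
Dir E: edge -> no flip
Dir SW: first cell 'W' (not opp) -> no flip
Dir S: first cell '.' (not opp) -> no flip
Dir SE: edge -> no flip

Answer: (3,4)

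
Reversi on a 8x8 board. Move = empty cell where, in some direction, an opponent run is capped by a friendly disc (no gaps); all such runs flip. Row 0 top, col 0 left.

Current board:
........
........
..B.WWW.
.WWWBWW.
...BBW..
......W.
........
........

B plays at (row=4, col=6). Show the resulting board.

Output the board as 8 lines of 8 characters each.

Answer: ........
........
..B.WWW.
.WWWBWW.
...BBBB.
......W.
........
........

Derivation:
Place B at (4,6); scan 8 dirs for brackets.
Dir NW: opp run (3,5) (2,4), next='.' -> no flip
Dir N: opp run (3,6) (2,6), next='.' -> no flip
Dir NE: first cell '.' (not opp) -> no flip
Dir W: opp run (4,5) capped by B -> flip
Dir E: first cell '.' (not opp) -> no flip
Dir SW: first cell '.' (not opp) -> no flip
Dir S: opp run (5,6), next='.' -> no flip
Dir SE: first cell '.' (not opp) -> no flip
All flips: (4,5)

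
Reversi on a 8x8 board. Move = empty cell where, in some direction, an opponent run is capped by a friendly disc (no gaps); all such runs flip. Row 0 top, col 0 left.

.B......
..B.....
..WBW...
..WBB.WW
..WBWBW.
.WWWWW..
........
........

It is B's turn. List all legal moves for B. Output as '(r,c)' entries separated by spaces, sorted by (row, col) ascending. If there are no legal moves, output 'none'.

(1,1): flips 1 -> legal
(1,3): no bracket -> illegal
(1,4): flips 1 -> legal
(1,5): flips 1 -> legal
(2,1): flips 2 -> legal
(2,5): flips 1 -> legal
(2,6): no bracket -> illegal
(2,7): flips 1 -> legal
(3,1): flips 1 -> legal
(3,5): no bracket -> illegal
(4,0): no bracket -> illegal
(4,1): flips 2 -> legal
(4,7): flips 1 -> legal
(5,0): no bracket -> illegal
(5,6): no bracket -> illegal
(5,7): no bracket -> illegal
(6,0): flips 2 -> legal
(6,1): flips 1 -> legal
(6,2): flips 4 -> legal
(6,3): flips 2 -> legal
(6,4): flips 2 -> legal
(6,5): flips 2 -> legal
(6,6): flips 2 -> legal

Answer: (1,1) (1,4) (1,5) (2,1) (2,5) (2,7) (3,1) (4,1) (4,7) (6,0) (6,1) (6,2) (6,3) (6,4) (6,5) (6,6)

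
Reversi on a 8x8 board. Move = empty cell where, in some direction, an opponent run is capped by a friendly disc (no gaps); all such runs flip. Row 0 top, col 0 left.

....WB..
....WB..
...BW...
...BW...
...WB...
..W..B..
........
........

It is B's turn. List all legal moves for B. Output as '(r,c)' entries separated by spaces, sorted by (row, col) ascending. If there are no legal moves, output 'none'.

(0,3): flips 1 -> legal
(1,3): flips 1 -> legal
(2,5): flips 1 -> legal
(3,2): no bracket -> illegal
(3,5): flips 1 -> legal
(4,1): no bracket -> illegal
(4,2): flips 1 -> legal
(4,5): flips 1 -> legal
(5,1): no bracket -> illegal
(5,3): flips 1 -> legal
(5,4): no bracket -> illegal
(6,1): no bracket -> illegal
(6,2): no bracket -> illegal
(6,3): no bracket -> illegal

Answer: (0,3) (1,3) (2,5) (3,5) (4,2) (4,5) (5,3)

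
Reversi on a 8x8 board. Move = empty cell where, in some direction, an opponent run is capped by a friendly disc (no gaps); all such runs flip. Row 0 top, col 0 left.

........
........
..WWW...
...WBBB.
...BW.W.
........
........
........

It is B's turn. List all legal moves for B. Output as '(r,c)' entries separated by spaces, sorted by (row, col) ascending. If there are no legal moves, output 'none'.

(1,1): no bracket -> illegal
(1,2): flips 1 -> legal
(1,3): flips 3 -> legal
(1,4): flips 1 -> legal
(1,5): no bracket -> illegal
(2,1): no bracket -> illegal
(2,5): no bracket -> illegal
(3,1): no bracket -> illegal
(3,2): flips 1 -> legal
(3,7): no bracket -> illegal
(4,2): no bracket -> illegal
(4,5): flips 1 -> legal
(4,7): no bracket -> illegal
(5,3): flips 1 -> legal
(5,4): flips 1 -> legal
(5,5): no bracket -> illegal
(5,6): flips 1 -> legal
(5,7): flips 1 -> legal

Answer: (1,2) (1,3) (1,4) (3,2) (4,5) (5,3) (5,4) (5,6) (5,7)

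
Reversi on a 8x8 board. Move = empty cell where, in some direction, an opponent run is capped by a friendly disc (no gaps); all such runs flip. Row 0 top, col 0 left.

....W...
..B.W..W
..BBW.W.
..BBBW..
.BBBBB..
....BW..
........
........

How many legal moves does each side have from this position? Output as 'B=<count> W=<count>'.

Answer: B=7 W=7

Derivation:
-- B to move --
(0,3): no bracket -> illegal
(0,5): flips 1 -> legal
(0,6): no bracket -> illegal
(0,7): no bracket -> illegal
(1,3): no bracket -> illegal
(1,5): flips 1 -> legal
(1,6): no bracket -> illegal
(2,5): flips 2 -> legal
(2,7): no bracket -> illegal
(3,6): flips 1 -> legal
(3,7): no bracket -> illegal
(4,6): no bracket -> illegal
(5,6): flips 1 -> legal
(6,4): no bracket -> illegal
(6,5): flips 1 -> legal
(6,6): flips 1 -> legal
B mobility = 7
-- W to move --
(0,1): no bracket -> illegal
(0,2): no bracket -> illegal
(0,3): no bracket -> illegal
(1,1): flips 3 -> legal
(1,3): no bracket -> illegal
(2,1): flips 2 -> legal
(2,5): no bracket -> illegal
(3,0): no bracket -> illegal
(3,1): flips 3 -> legal
(3,6): no bracket -> illegal
(4,0): no bracket -> illegal
(4,6): no bracket -> illegal
(5,0): flips 3 -> legal
(5,1): flips 2 -> legal
(5,2): no bracket -> illegal
(5,3): flips 2 -> legal
(5,6): no bracket -> illegal
(6,3): no bracket -> illegal
(6,4): flips 3 -> legal
(6,5): no bracket -> illegal
W mobility = 7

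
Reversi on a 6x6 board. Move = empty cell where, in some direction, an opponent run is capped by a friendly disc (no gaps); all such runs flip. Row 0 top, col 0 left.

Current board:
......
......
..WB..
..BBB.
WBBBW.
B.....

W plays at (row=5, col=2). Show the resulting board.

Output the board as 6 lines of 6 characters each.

Answer: ......
......
..WB..
..WBB.
WBWBW.
B.W...

Derivation:
Place W at (5,2); scan 8 dirs for brackets.
Dir NW: opp run (4,1), next='.' -> no flip
Dir N: opp run (4,2) (3,2) capped by W -> flip
Dir NE: opp run (4,3) (3,4), next='.' -> no flip
Dir W: first cell '.' (not opp) -> no flip
Dir E: first cell '.' (not opp) -> no flip
Dir SW: edge -> no flip
Dir S: edge -> no flip
Dir SE: edge -> no flip
All flips: (3,2) (4,2)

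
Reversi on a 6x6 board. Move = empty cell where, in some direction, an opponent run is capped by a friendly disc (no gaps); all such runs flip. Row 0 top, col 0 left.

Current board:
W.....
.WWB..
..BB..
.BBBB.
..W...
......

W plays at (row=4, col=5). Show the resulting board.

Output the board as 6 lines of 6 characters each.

Place W at (4,5); scan 8 dirs for brackets.
Dir NW: opp run (3,4) (2,3) capped by W -> flip
Dir N: first cell '.' (not opp) -> no flip
Dir NE: edge -> no flip
Dir W: first cell '.' (not opp) -> no flip
Dir E: edge -> no flip
Dir SW: first cell '.' (not opp) -> no flip
Dir S: first cell '.' (not opp) -> no flip
Dir SE: edge -> no flip
All flips: (2,3) (3,4)

Answer: W.....
.WWB..
..BW..
.BBBW.
..W..W
......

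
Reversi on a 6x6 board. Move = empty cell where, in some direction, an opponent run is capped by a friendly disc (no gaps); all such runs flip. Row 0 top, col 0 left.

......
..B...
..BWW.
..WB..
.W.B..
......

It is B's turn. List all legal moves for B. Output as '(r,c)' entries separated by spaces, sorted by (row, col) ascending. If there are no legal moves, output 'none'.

(1,3): flips 1 -> legal
(1,4): no bracket -> illegal
(1,5): flips 1 -> legal
(2,1): flips 1 -> legal
(2,5): flips 2 -> legal
(3,0): no bracket -> illegal
(3,1): flips 1 -> legal
(3,4): flips 1 -> legal
(3,5): no bracket -> illegal
(4,0): no bracket -> illegal
(4,2): flips 1 -> legal
(5,0): no bracket -> illegal
(5,1): no bracket -> illegal
(5,2): no bracket -> illegal

Answer: (1,3) (1,5) (2,1) (2,5) (3,1) (3,4) (4,2)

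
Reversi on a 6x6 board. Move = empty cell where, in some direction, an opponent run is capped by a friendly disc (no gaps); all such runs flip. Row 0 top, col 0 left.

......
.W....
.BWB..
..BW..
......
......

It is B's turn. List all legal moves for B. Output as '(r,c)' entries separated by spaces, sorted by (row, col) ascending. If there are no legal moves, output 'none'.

Answer: (0,1) (1,2) (3,4) (4,3)

Derivation:
(0,0): no bracket -> illegal
(0,1): flips 1 -> legal
(0,2): no bracket -> illegal
(1,0): no bracket -> illegal
(1,2): flips 1 -> legal
(1,3): no bracket -> illegal
(2,0): no bracket -> illegal
(2,4): no bracket -> illegal
(3,1): no bracket -> illegal
(3,4): flips 1 -> legal
(4,2): no bracket -> illegal
(4,3): flips 1 -> legal
(4,4): no bracket -> illegal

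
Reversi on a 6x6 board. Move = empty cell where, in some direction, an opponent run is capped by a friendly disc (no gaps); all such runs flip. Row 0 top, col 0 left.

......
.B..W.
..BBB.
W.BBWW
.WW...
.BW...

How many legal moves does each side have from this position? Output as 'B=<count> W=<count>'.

Answer: B=7 W=5

Derivation:
-- B to move --
(0,3): no bracket -> illegal
(0,4): flips 1 -> legal
(0,5): flips 1 -> legal
(1,3): no bracket -> illegal
(1,5): no bracket -> illegal
(2,0): no bracket -> illegal
(2,1): no bracket -> illegal
(2,5): no bracket -> illegal
(3,1): flips 1 -> legal
(4,0): no bracket -> illegal
(4,3): no bracket -> illegal
(4,4): flips 1 -> legal
(4,5): flips 1 -> legal
(5,0): flips 1 -> legal
(5,3): flips 1 -> legal
B mobility = 7
-- W to move --
(0,0): no bracket -> illegal
(0,1): no bracket -> illegal
(0,2): no bracket -> illegal
(1,0): no bracket -> illegal
(1,2): flips 3 -> legal
(1,3): flips 1 -> legal
(1,5): flips 2 -> legal
(2,0): no bracket -> illegal
(2,1): no bracket -> illegal
(2,5): no bracket -> illegal
(3,1): flips 2 -> legal
(4,0): no bracket -> illegal
(4,3): no bracket -> illegal
(4,4): no bracket -> illegal
(5,0): flips 1 -> legal
W mobility = 5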